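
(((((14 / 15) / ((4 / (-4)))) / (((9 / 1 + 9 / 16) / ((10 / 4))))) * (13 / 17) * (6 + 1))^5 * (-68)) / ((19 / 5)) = 2199515721932881264640 / 32330521812475836801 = 68.03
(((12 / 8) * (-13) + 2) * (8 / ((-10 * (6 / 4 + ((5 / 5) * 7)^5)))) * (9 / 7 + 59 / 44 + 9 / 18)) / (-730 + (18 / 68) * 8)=-0.00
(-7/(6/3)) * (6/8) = -21/8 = -2.62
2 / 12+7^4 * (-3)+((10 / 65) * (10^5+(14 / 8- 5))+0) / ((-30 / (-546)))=272788.07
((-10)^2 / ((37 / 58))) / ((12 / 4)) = 5800 / 111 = 52.25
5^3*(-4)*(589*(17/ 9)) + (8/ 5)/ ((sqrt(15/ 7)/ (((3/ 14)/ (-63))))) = -5006500/ 9 - 4*sqrt(105)/ 11025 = -556277.78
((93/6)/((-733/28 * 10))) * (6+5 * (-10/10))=-217/3665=-0.06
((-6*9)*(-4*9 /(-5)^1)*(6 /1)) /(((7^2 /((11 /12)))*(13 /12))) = -40.28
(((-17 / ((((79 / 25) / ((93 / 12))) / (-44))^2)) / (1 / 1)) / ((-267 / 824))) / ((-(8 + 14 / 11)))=-329365932500 / 4999041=-65885.82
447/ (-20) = -447/ 20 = -22.35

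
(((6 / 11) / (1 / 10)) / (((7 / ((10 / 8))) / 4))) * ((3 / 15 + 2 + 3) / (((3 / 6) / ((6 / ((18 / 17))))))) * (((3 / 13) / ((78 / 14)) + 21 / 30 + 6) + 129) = 31167.64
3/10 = 0.30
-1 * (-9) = 9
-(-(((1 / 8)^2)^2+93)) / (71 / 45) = 17141805 / 290816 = 58.94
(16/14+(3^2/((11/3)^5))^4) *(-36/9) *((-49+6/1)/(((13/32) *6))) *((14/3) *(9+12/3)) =29622528658267542029875840/6054749954393040082809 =4892.44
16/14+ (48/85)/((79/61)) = 74216/47005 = 1.58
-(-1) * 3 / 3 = 1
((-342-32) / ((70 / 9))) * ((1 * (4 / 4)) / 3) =-561 / 35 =-16.03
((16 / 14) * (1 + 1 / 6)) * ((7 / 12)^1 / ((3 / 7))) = 49 / 27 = 1.81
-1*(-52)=52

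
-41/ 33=-1.24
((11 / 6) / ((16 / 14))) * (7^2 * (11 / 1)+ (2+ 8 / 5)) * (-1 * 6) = -208901 / 40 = -5222.52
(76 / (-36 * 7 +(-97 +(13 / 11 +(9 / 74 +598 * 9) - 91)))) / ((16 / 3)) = 7733 / 2682566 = 0.00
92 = 92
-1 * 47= -47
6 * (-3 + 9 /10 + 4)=57 /5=11.40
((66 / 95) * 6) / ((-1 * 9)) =-44 / 95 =-0.46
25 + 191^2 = 36506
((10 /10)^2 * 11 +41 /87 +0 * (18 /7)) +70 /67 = 72956 /5829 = 12.52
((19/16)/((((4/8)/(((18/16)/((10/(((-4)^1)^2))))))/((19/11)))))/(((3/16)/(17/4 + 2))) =5415/22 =246.14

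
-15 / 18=-5 / 6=-0.83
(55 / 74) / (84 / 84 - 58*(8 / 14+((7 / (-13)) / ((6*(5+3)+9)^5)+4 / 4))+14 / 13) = -3011468745285 / 360876844816582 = -0.01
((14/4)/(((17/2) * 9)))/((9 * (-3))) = -7/4131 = -0.00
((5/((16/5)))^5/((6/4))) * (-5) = -48828125/1572864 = -31.04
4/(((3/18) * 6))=4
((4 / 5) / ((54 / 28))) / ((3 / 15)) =56 / 27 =2.07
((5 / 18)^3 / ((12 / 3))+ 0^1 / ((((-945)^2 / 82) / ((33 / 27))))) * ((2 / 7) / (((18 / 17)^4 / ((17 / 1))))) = 177482125 / 8571080448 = 0.02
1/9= 0.11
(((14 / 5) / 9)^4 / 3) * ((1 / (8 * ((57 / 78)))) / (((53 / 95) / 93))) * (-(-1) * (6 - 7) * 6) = -7740824 / 14488875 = -0.53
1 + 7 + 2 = 10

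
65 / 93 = 0.70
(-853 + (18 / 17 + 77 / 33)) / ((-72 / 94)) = 1018255 / 918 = 1109.21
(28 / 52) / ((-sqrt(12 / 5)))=-7 * sqrt(15) / 78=-0.35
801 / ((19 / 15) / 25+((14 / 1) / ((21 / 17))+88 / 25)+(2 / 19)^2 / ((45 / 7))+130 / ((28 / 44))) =2277142875 / 623133859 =3.65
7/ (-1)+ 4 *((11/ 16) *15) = 137/ 4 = 34.25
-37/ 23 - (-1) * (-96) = -2245/ 23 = -97.61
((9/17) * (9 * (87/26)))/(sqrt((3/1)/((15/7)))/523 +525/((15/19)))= 915590459925/38189230010308 - 3685581 * sqrt(35)/267324610072156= 0.02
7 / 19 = 0.37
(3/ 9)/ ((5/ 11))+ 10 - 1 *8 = 41/ 15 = 2.73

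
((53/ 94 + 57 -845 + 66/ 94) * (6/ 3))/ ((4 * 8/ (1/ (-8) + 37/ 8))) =-665577/ 3008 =-221.27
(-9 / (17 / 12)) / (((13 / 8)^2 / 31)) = -214272 / 2873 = -74.58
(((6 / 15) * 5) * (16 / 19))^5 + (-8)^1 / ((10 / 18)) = -10506968 / 12380495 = -0.85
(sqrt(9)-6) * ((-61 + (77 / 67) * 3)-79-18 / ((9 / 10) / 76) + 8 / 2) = 332163 / 67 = 4957.66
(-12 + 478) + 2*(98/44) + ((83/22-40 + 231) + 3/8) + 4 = 58925/88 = 669.60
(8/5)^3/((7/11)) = 5632/875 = 6.44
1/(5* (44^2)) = 1/9680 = 0.00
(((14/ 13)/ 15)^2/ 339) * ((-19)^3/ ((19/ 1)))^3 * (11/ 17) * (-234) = 202861838872/ 1872975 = 108309.96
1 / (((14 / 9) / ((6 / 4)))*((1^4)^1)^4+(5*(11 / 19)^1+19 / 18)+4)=1026 / 9221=0.11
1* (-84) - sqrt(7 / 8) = -84 - sqrt(14) / 4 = -84.94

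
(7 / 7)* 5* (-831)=-4155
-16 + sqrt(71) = -7.57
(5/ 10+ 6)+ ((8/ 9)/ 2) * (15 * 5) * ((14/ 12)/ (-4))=-3.22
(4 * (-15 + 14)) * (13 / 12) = -4.33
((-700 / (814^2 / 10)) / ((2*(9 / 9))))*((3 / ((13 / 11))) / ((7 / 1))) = -375 / 195767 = -0.00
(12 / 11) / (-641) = -12 / 7051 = -0.00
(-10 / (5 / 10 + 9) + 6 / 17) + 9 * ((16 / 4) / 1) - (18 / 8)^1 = 42701 / 1292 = 33.05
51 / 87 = 17 / 29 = 0.59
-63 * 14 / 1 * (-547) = 482454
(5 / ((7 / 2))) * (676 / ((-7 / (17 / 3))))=-114920 / 147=-781.77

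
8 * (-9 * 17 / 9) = -136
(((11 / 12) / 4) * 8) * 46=253 / 3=84.33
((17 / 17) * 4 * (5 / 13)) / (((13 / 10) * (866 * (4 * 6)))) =25 / 439062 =0.00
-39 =-39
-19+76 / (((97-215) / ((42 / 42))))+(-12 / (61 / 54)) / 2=-89815 / 3599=-24.96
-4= -4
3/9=1/3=0.33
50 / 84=25 / 42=0.60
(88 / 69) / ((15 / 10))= 176 / 207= 0.85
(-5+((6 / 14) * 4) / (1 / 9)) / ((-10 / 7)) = -73 / 10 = -7.30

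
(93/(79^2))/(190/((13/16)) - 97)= 403/3700913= 0.00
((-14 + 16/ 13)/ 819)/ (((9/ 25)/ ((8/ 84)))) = -8300/ 2012283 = -0.00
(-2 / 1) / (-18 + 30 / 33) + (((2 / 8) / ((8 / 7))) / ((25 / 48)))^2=34477 / 117500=0.29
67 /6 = 11.17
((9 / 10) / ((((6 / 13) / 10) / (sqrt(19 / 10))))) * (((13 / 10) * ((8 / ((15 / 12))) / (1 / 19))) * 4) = 154128 * sqrt(190) / 125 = 16996.06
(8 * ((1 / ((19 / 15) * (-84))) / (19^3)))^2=100 / 832194589009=0.00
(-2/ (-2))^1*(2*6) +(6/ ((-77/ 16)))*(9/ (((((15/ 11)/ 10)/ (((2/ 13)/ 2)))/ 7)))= -420/ 13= -32.31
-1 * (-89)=89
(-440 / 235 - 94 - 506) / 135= -28288 / 6345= -4.46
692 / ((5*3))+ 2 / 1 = 722 / 15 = 48.13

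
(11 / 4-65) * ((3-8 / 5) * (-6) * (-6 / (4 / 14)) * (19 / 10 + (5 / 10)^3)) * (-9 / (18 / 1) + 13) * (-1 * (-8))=-8894529 / 4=-2223632.25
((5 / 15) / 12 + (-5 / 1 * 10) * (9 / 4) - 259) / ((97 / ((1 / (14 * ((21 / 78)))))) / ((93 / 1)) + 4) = -125333 / 2676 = -46.84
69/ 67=1.03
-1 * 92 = -92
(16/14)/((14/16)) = 64/49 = 1.31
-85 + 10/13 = -1095/13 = -84.23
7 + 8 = 15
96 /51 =32 /17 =1.88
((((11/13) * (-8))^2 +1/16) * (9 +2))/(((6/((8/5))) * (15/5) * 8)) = 1364803/243360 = 5.61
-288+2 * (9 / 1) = -270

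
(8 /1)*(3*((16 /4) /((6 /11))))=176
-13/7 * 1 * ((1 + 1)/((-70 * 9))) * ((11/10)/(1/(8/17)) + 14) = 16042/187425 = 0.09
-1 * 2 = -2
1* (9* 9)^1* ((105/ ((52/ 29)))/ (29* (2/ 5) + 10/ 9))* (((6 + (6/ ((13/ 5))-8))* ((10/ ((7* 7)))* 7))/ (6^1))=2642625/ 96668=27.34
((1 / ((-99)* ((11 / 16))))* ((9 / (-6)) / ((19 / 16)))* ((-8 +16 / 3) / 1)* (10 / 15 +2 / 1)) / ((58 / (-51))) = 69632 / 600039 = 0.12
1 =1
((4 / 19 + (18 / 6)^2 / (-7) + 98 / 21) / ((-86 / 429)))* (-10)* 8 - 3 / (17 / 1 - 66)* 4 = 57387124 / 40033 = 1433.50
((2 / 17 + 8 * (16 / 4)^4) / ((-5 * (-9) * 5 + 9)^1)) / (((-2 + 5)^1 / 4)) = 23212 / 1989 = 11.67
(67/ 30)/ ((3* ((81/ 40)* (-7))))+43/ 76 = 199061/ 387828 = 0.51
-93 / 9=-31 / 3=-10.33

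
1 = 1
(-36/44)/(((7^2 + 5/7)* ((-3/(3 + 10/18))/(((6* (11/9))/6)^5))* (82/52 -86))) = -0.00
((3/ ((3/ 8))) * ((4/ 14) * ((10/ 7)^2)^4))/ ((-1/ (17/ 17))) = -1600000000/ 40353607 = -39.65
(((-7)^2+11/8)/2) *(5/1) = 2015/16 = 125.94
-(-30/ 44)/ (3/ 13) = 65/ 22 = 2.95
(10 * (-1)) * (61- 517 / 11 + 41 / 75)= -2182 / 15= -145.47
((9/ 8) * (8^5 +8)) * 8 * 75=22123800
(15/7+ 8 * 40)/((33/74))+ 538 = 1260.38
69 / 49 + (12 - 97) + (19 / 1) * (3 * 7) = 15455 / 49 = 315.41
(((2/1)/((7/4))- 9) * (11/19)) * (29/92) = -1.43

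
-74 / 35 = -2.11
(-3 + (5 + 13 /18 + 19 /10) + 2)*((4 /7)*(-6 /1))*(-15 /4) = 85.14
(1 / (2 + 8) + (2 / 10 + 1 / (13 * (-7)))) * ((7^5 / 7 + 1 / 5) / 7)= 1578789 / 15925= 99.14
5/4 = 1.25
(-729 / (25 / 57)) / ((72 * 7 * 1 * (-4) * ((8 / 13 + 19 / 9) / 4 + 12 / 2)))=540189 / 4377800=0.12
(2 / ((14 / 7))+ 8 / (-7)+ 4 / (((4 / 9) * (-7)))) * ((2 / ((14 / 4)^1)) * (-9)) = 360 / 49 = 7.35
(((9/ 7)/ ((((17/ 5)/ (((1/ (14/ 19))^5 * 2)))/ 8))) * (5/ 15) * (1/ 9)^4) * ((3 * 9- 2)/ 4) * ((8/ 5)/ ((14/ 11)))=680927225/ 61237010394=0.01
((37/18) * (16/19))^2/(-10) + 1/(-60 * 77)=-13502611/45031140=-0.30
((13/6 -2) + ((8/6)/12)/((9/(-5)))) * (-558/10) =-527/90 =-5.86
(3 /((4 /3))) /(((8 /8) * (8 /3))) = 27 /32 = 0.84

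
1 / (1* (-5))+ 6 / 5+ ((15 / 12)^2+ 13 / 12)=175 / 48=3.65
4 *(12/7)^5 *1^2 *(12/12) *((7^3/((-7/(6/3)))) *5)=-29018.31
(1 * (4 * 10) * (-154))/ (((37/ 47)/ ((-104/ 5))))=6022016/ 37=162757.19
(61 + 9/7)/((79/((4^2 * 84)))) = 83712/79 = 1059.65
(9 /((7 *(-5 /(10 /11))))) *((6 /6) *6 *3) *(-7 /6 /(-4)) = -1.23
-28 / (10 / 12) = -168 / 5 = -33.60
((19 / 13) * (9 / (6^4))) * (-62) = -589 / 936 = -0.63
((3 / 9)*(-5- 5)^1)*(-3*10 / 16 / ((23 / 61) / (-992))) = -378200 / 23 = -16443.48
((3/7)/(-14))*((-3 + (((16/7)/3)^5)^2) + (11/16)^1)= 599563410149021/8718017791273056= 0.07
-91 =-91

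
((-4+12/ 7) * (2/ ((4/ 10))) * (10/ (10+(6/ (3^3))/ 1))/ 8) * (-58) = 13050/ 161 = 81.06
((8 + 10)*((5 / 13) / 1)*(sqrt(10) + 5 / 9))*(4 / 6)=100 / 39 + 60*sqrt(10) / 13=17.16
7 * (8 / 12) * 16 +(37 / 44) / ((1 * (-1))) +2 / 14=68347 / 924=73.97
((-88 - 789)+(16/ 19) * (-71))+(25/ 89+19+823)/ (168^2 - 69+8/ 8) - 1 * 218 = -54980176547/ 47611796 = -1154.76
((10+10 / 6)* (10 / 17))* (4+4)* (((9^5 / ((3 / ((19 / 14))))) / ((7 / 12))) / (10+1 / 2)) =199454400 / 833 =239441.06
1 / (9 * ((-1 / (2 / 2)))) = -1 / 9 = -0.11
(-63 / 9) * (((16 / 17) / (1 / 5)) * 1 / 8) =-70 / 17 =-4.12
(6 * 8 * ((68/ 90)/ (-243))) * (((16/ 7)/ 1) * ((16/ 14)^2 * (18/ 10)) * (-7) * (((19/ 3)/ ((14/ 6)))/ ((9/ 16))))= 27.09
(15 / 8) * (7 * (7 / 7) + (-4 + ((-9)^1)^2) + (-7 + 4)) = 151.88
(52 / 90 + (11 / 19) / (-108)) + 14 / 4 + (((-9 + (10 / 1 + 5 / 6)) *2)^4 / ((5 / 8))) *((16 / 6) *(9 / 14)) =35899393 / 71820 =499.85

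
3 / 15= 1 / 5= 0.20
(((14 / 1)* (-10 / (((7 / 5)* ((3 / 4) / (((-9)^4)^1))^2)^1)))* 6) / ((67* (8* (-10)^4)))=-8566.51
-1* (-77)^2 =-5929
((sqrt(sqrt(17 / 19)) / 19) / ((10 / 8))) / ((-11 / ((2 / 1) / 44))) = -2*17^(1 / 4)*19^(3 / 4) / 218405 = -0.00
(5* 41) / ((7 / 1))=205 / 7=29.29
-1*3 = -3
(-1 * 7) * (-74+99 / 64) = 32459 / 64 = 507.17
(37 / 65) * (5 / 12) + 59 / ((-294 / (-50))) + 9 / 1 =49103 / 2548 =19.27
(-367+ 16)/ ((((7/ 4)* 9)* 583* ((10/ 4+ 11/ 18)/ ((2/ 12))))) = -117/ 57134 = -0.00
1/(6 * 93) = 1/558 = 0.00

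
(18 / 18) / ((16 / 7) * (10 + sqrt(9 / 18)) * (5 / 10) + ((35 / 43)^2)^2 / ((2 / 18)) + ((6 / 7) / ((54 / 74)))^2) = 3085667940829956542109 / 51591422448866428041673 -105213578933278700892 * sqrt(2) / 51591422448866428041673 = 0.06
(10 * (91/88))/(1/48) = 5460/11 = 496.36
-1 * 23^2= -529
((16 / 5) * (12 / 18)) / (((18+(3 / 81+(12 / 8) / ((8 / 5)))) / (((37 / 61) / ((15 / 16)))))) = 909312 / 12500425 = 0.07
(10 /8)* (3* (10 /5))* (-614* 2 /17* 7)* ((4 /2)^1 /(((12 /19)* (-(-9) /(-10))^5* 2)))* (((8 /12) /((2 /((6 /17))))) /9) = 20415500000 /153586449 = 132.93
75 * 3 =225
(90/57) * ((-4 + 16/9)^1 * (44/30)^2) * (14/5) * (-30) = 108416/171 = 634.01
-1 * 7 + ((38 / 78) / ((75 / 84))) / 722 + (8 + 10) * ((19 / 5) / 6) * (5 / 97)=-11521192 / 1796925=-6.41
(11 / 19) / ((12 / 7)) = 77 / 228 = 0.34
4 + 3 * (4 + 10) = 46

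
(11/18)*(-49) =-539/18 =-29.94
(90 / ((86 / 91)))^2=9069.24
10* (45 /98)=225 /49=4.59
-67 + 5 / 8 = -531 / 8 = -66.38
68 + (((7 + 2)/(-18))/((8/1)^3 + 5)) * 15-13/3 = 197449/3102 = 63.65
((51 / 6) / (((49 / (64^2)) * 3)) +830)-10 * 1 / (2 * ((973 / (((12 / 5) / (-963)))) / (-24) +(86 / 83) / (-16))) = 6775805423458 / 6351266271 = 1066.84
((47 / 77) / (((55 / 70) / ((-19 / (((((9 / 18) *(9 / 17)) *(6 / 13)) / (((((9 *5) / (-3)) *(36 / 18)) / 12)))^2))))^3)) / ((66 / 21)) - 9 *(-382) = -201291965981972570516885363 / 998311314783024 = -201632459735.99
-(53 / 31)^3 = -148877 / 29791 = -5.00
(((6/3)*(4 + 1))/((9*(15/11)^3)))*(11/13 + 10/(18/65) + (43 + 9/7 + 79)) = 349358218/4975425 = 70.22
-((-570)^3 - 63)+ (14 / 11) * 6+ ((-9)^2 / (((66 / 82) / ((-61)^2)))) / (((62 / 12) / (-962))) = 39375120603 / 341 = 115469561.89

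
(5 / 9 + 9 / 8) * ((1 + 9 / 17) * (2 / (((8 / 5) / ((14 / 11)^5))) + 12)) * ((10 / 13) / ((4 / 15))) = 16280575 / 135762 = 119.92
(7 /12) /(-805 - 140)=-1 /1620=-0.00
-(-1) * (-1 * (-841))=841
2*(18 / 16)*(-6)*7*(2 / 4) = -189 / 4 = -47.25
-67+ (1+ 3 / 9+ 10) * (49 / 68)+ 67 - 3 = 31 / 6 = 5.17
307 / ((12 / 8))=614 / 3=204.67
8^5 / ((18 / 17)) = 278528 / 9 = 30947.56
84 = 84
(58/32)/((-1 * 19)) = -29/304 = -0.10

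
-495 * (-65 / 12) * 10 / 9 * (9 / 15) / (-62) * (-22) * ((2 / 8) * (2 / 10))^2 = 1573 / 992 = 1.59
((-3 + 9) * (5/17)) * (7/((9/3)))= 70/17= 4.12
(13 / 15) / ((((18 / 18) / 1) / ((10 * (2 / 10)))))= 26 / 15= 1.73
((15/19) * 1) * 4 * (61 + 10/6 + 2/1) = 3880/19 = 204.21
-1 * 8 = -8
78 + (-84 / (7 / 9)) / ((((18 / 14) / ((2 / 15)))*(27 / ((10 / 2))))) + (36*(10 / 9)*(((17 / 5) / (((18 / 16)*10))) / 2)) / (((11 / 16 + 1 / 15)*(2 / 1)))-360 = -1368686 / 4887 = -280.07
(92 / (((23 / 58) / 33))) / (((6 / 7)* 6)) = 4466 / 3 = 1488.67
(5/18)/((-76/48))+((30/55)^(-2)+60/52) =38587/8892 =4.34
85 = 85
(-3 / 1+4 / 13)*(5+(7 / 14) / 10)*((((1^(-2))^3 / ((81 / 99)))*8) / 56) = -1111 / 468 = -2.37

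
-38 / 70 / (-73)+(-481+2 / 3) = -3681698 / 7665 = -480.33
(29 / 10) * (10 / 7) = 29 / 7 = 4.14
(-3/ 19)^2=9/ 361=0.02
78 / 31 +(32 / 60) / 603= 705758 / 280395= 2.52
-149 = -149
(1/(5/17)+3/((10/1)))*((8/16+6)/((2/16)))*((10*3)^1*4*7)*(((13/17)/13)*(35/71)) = 5656560/1207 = 4686.46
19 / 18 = 1.06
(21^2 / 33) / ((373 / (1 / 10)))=147 / 41030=0.00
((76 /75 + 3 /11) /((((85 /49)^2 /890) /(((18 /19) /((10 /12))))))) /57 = 5441376696 /717261875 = 7.59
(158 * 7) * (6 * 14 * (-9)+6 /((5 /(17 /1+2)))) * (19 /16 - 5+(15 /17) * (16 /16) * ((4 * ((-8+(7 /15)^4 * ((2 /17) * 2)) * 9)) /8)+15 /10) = 19939504007969 /722500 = 27597929.42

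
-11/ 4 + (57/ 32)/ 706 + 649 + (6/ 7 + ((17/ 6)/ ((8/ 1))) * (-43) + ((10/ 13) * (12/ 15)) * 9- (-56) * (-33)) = -7466398987/ 6167616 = -1210.58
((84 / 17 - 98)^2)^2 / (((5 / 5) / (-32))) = -200436077445632 / 83521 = -2399828515.53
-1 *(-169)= 169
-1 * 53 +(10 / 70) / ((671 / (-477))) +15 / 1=-178963 / 4697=-38.10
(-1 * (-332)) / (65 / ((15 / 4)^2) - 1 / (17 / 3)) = 253980 / 3401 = 74.68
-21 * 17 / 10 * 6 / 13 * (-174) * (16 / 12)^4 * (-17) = -30037504 / 195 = -154038.48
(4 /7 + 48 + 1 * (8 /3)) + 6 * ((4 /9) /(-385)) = 19724 /385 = 51.23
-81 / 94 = -0.86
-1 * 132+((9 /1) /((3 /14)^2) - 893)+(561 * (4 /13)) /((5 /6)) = -40421 /65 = -621.86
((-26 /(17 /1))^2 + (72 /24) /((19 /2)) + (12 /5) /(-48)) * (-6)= -858207 /54910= -15.63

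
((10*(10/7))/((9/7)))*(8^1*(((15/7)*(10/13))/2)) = 20000/273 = 73.26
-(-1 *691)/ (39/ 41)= 28331/ 39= 726.44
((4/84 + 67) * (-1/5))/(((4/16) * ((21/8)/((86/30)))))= -58.58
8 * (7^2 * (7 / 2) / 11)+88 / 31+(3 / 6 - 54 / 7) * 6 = 201177 / 2387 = 84.28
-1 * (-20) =20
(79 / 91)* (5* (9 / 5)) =711 / 91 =7.81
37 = 37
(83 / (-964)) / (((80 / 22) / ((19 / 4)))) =-17347 / 154240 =-0.11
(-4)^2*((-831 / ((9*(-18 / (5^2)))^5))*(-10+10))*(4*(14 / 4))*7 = 0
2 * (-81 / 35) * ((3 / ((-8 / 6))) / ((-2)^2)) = 2.60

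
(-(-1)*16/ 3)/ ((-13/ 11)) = -176/ 39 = -4.51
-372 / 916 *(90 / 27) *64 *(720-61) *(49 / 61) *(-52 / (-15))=-6662795776 / 41907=-158990.04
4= 4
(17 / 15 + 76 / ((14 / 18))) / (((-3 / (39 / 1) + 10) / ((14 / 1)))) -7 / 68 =18336527 / 131580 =139.36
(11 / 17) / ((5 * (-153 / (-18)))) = 22 / 1445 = 0.02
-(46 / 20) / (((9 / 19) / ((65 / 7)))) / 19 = -299 / 126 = -2.37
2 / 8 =0.25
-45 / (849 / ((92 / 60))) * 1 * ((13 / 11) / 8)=-299 / 24904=-0.01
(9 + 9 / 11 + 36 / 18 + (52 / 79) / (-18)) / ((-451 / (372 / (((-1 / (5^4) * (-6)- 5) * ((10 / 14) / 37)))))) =369912088000 / 3667186083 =100.87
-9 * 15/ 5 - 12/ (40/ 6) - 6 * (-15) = 306/ 5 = 61.20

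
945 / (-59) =-945 / 59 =-16.02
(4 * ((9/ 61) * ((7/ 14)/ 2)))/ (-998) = -9/ 60878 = -0.00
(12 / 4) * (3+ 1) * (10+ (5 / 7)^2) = 6180 / 49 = 126.12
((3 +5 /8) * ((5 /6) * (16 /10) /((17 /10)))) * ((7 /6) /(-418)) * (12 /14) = -145 /21318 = -0.01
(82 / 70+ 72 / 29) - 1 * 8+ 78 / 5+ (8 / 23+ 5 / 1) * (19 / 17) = 6838448 / 396865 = 17.23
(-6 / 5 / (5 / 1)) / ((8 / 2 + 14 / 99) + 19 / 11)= -594 / 14525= -0.04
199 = 199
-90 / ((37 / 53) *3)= -1590 / 37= -42.97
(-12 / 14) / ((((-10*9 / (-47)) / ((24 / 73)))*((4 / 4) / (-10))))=752 / 511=1.47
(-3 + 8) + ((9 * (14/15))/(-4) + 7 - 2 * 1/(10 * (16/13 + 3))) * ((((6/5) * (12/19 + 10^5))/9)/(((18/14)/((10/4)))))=17749667473/141075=125817.24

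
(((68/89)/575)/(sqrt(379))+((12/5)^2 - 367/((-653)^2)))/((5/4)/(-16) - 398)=-3929198144/271590552325 - 4352 * sqrt(379)/494134695025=-0.01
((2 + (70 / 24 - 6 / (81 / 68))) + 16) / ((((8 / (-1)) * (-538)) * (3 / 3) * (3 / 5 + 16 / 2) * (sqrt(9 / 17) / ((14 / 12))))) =60025 * sqrt(17) / 359779968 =0.00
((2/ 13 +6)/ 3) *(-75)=-2000/ 13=-153.85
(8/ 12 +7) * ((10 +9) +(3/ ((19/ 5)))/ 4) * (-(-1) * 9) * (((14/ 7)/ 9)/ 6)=49.06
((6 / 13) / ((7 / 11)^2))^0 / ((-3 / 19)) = -19 / 3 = -6.33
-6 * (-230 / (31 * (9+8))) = 1380 / 527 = 2.62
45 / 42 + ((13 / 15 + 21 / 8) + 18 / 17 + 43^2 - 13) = 26298361 / 14280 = 1841.62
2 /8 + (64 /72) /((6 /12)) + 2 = 145 /36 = 4.03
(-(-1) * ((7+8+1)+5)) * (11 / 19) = 12.16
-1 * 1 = -1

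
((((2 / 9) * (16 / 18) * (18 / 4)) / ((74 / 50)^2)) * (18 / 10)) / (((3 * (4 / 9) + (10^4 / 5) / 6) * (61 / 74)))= 1500 / 566507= 0.00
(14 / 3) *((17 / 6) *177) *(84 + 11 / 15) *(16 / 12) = 35694764 / 135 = 264405.66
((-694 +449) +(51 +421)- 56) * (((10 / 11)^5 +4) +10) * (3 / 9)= 833.39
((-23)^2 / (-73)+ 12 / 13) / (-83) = 6001 / 78767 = 0.08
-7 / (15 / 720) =-336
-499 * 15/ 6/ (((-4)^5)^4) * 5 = -12475/ 2199023255552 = -0.00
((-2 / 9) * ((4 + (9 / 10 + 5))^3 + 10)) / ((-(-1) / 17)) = -16665083 / 4500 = -3703.35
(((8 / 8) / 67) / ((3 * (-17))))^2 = 1 / 11675889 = 0.00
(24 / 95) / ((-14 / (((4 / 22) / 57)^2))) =-0.00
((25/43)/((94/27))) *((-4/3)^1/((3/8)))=-1200/2021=-0.59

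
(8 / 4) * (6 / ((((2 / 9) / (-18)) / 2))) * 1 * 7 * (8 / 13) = -108864 / 13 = -8374.15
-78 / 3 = -26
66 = 66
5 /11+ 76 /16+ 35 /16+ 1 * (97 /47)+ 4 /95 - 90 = -63261707 /785840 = -80.50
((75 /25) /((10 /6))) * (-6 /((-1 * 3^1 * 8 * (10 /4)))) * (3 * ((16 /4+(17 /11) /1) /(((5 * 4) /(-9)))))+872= 9577177 /11000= 870.65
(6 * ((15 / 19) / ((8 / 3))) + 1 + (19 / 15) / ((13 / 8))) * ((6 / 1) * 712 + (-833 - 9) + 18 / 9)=1159334 / 95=12203.52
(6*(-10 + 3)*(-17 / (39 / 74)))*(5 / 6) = 44030 / 39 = 1128.97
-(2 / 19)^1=-2 / 19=-0.11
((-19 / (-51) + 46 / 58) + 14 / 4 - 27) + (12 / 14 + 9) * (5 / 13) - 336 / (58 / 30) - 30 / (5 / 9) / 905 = -1616166053 / 8400210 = -192.40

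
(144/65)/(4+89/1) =48/2015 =0.02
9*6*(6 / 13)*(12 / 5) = 3888 / 65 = 59.82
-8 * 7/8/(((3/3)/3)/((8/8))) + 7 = -14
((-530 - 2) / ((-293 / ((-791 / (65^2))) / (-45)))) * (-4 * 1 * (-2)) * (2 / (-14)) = -17.48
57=57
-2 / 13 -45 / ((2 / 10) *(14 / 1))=-2953 / 182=-16.23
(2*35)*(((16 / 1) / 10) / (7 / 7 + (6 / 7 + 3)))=392 / 17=23.06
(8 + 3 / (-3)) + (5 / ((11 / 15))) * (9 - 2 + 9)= 1277 / 11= 116.09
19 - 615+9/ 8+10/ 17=-80823/ 136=-594.29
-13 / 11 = -1.18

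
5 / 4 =1.25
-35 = -35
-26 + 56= 30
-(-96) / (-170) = -48 / 85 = -0.56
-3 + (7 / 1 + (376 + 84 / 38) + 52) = 8250 / 19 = 434.21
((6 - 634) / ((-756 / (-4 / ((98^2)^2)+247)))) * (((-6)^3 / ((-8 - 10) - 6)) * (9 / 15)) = 894212871759 / 807072140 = 1107.97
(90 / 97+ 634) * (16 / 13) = 985408 / 1261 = 781.45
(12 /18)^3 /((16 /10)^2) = 25 /216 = 0.12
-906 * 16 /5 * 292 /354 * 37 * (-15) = 78307392 /59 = 1327243.93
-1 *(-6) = 6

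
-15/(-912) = 5/304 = 0.02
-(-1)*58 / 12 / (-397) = -29 / 2382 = -0.01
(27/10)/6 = 9/20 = 0.45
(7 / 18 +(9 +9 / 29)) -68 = -58.30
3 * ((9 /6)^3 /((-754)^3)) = -0.00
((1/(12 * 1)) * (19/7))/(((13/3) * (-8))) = -19/2912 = -0.01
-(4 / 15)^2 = -16 / 225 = -0.07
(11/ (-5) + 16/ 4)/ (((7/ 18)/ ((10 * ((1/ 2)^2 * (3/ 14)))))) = 243/ 98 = 2.48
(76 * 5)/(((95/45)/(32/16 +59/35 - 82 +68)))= -12996/7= -1856.57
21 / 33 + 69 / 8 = 815 / 88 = 9.26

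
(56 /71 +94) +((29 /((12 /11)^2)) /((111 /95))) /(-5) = 102838679 /1134864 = 90.62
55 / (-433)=-55 / 433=-0.13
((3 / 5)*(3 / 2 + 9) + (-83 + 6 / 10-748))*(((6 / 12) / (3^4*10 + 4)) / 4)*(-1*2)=8241 / 32560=0.25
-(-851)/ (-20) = -851/ 20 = -42.55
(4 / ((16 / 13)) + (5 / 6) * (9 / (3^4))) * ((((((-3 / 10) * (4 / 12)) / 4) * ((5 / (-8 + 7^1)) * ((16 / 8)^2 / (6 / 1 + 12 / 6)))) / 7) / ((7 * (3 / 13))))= 4693 / 254016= 0.02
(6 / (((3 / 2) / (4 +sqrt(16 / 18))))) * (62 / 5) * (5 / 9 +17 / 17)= 6944 * sqrt(2) / 135 +13888 / 45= 381.37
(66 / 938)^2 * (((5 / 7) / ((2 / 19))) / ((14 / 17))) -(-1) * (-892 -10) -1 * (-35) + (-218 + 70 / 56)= -11680314270 / 10778089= -1083.71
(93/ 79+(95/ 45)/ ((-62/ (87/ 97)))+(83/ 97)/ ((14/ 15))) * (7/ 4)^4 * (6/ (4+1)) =23.22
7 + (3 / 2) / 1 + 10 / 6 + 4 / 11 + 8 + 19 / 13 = 19.99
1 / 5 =0.20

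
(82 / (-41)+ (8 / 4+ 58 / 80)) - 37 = -1451 / 40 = -36.28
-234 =-234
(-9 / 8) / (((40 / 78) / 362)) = -63531 / 80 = -794.14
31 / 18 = 1.72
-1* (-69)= 69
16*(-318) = -5088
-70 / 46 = -35 / 23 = -1.52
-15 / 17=-0.88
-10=-10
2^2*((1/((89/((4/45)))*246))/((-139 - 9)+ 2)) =-4/35960895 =-0.00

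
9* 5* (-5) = -225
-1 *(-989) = 989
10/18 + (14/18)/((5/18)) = 151/45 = 3.36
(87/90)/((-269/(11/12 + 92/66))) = -1769/213048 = -0.01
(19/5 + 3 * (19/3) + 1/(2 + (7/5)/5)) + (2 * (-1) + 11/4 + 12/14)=198269/7980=24.85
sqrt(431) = 20.76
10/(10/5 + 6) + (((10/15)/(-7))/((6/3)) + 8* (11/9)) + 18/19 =57109/4788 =11.93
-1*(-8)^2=-64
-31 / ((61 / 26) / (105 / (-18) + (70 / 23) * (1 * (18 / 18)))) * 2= 310310 / 4209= 73.73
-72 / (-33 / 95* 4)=570 / 11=51.82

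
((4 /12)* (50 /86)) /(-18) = -0.01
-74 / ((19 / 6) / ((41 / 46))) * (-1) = 9102 / 437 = 20.83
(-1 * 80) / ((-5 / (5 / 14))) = 40 / 7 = 5.71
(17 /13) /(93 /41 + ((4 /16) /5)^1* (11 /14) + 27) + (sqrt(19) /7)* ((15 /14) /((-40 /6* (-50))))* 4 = 9* sqrt(19) /4900 + 195160 /4373863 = 0.05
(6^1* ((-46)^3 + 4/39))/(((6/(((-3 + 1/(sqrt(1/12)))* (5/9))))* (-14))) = -1355750/117 + 2711500* sqrt(3)/351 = 1792.61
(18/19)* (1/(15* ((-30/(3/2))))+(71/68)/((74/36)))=0.48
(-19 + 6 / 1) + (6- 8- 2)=-17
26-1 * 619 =-593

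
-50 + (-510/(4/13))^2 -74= 10988729/4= 2747182.25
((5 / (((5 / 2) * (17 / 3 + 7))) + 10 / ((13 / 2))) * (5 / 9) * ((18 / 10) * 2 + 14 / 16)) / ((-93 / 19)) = -75001 / 87048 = -0.86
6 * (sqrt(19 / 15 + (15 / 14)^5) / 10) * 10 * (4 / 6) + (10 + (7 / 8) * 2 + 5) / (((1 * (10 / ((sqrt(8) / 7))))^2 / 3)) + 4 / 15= 2563 / 7350 + sqrt(4537949010) / 10290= 6.90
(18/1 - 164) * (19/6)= -1387/3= -462.33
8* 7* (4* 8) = 1792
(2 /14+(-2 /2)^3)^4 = 1296 /2401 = 0.54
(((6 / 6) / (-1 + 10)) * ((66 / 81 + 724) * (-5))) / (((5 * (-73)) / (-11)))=-12.14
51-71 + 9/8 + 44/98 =-7223/392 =-18.43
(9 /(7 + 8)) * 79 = 47.40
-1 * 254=-254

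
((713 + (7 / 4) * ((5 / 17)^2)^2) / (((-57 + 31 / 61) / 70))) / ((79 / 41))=-20851385581845 / 45474511828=-458.53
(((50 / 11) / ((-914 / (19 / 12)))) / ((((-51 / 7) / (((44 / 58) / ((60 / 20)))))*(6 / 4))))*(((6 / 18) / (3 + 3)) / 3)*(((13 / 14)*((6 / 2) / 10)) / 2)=1235 / 2627910864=0.00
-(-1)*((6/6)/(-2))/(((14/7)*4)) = -1/16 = -0.06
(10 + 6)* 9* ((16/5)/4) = 576/5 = 115.20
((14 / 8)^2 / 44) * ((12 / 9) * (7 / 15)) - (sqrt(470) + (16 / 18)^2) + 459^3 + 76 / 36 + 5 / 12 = 6892959958067 / 71280 - sqrt(470) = 96702559.10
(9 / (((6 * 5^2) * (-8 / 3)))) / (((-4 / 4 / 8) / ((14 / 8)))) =63 / 200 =0.32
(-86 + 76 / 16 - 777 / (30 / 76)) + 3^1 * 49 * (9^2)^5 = 10251146097947 / 20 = 512557304897.35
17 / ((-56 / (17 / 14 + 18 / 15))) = -2873 / 3920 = -0.73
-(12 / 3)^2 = -16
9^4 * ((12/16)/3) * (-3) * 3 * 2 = -59049/2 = -29524.50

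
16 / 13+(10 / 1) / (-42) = 271 / 273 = 0.99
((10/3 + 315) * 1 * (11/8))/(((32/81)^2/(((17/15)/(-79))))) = -26037693/647168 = -40.23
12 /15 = 4 /5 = 0.80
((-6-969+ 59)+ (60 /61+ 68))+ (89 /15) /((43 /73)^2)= -1404080839 /1691835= -829.92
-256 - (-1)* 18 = -238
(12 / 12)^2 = 1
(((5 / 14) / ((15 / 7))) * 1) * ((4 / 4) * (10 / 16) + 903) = 7229 / 48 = 150.60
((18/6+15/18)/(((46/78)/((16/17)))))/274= 52/2329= 0.02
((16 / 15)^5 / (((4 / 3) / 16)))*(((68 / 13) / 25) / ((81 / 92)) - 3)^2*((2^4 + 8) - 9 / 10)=853918514931564544 / 292361748046875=2920.76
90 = 90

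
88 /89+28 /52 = 1767 /1157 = 1.53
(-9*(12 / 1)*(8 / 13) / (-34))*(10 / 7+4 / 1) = 16416 / 1547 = 10.61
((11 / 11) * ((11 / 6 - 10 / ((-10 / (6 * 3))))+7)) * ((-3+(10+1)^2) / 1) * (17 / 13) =161483 / 39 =4140.59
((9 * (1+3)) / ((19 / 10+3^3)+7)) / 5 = 72 / 359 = 0.20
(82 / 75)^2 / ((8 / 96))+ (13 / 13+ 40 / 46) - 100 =-3613267 / 43125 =-83.79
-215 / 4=-53.75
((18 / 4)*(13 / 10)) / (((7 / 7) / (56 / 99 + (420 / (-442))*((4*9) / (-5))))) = 40516 / 935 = 43.33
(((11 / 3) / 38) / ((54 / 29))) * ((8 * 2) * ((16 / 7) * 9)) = 20416 / 1197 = 17.06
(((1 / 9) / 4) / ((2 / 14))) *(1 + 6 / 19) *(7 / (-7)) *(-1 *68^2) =202300 / 171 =1183.04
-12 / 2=-6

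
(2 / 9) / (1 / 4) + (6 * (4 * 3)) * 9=5840 / 9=648.89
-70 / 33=-2.12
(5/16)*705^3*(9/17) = 15768118125/272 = 57971022.52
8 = 8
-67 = -67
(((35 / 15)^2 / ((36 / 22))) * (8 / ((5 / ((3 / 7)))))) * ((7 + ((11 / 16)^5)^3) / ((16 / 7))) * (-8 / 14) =-207248779697378508397 / 51881467707308113920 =-3.99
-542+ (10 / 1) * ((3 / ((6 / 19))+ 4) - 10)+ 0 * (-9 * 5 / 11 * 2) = -507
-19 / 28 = -0.68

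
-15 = -15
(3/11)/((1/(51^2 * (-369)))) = -2879307/11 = -261755.18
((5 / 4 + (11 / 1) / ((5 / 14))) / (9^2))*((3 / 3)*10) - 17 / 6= 91 / 81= 1.12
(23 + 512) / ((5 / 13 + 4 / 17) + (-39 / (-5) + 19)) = 591175 / 30299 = 19.51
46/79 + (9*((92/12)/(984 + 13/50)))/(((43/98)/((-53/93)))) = 2545767834/5182473391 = 0.49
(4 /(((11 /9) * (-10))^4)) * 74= 242757 /18301250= 0.01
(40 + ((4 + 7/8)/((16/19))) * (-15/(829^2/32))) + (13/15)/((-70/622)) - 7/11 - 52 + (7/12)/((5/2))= -319220284007/15875267100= -20.11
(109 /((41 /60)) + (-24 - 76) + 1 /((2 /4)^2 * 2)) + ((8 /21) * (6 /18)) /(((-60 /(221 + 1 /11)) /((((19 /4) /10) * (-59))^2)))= -3260288606 /10654875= -305.99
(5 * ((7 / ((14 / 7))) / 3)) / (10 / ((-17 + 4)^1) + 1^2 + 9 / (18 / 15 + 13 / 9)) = 54145 / 33732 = 1.61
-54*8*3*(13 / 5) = -16848 / 5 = -3369.60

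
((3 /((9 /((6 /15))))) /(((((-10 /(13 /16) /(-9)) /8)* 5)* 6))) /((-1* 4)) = -13 /2000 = -0.01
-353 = -353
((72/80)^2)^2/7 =6561/70000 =0.09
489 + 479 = 968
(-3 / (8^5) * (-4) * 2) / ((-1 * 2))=-3 / 8192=-0.00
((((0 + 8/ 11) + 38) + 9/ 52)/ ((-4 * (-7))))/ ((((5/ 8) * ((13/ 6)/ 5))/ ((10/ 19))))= 667530/ 247247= 2.70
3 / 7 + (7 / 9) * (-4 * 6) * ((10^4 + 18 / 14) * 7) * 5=-137217631 / 21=-6534172.90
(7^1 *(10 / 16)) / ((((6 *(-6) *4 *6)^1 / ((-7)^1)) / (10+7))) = 4165 / 6912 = 0.60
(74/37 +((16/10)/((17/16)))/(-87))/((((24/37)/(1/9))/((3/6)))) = 271247/1597320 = 0.17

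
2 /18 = 1 /9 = 0.11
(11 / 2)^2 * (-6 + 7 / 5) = -2783 / 20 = -139.15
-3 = -3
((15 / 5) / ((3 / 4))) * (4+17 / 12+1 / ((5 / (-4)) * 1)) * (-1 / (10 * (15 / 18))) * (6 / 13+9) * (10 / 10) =-34071 / 1625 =-20.97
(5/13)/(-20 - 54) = -5/962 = -0.01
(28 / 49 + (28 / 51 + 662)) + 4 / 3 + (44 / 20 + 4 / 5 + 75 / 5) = 81212 / 119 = 682.45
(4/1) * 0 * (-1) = 0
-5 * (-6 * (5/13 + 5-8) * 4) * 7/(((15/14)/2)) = -4100.92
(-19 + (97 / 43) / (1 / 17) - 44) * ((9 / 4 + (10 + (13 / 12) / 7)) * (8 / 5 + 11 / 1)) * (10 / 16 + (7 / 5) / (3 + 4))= -2733687 / 860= -3178.71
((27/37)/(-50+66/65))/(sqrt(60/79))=-0.02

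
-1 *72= -72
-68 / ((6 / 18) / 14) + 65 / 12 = -34207 / 12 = -2850.58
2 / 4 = 1 / 2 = 0.50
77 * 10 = 770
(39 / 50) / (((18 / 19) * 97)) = 247 / 29100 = 0.01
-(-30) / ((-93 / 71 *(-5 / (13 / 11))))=1846 / 341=5.41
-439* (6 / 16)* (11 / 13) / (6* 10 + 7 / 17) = -246279 / 106808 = -2.31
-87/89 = -0.98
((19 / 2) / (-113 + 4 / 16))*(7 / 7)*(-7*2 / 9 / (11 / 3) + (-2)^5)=40660 / 14883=2.73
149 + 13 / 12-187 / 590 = 530173 / 3540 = 149.77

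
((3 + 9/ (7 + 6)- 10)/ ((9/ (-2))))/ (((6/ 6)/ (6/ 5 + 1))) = 1804/ 585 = 3.08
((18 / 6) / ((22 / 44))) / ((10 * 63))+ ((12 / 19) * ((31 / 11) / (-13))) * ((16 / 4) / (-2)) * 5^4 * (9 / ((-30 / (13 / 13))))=-14644783 / 285285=-51.33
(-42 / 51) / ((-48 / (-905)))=-6335 / 408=-15.53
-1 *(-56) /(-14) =-4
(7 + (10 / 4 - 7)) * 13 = 65 / 2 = 32.50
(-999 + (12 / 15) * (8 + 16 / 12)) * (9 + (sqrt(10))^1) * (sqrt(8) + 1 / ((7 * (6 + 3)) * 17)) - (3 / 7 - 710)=-14873 * (1 + 2142 * sqrt(2)) * (sqrt(10) + 9) / 16065 + 4967 / 7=-33410.55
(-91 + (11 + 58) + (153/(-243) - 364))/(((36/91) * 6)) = -949949/5832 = -162.89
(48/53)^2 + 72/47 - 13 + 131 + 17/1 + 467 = 79788382/132023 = 604.35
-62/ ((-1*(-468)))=-31/ 234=-0.13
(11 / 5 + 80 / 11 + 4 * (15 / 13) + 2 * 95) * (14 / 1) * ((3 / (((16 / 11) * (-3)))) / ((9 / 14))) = -2383409 / 780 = -3055.65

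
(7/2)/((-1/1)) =-7/2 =-3.50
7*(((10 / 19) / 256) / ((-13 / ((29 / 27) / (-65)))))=203 / 11097216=0.00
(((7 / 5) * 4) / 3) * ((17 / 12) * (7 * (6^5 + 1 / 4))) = 5182093 / 36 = 143947.03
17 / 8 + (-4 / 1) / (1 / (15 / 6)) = -63 / 8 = -7.88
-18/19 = -0.95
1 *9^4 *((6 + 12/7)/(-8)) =-177147/28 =-6326.68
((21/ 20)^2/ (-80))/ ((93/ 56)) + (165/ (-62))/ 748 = -24993/ 2108000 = -0.01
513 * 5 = 2565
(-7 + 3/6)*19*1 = -247/2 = -123.50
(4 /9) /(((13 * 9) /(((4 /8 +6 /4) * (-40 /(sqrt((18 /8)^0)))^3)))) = -486.23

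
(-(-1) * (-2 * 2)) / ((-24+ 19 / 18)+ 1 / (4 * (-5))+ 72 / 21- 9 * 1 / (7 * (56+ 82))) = 115920 / 567289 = 0.20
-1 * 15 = -15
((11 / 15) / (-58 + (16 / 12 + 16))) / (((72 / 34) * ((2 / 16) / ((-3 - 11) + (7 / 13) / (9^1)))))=0.95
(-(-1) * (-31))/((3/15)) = -155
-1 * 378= -378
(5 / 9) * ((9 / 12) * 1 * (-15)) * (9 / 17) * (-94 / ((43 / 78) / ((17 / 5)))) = 82485 / 43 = 1918.26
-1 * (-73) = 73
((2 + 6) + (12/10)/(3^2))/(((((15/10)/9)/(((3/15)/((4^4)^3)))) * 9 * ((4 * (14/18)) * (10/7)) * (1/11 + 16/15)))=2013/160222412800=0.00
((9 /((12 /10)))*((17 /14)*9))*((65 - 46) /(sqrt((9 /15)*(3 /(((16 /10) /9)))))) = 4845*sqrt(2) /14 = 489.42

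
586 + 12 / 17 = 9974 / 17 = 586.71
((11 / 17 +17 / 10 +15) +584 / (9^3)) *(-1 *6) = -2249101 / 20655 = -108.89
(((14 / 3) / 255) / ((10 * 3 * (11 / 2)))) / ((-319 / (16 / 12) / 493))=-56 / 245025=-0.00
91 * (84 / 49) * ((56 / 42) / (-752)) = -13 / 47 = -0.28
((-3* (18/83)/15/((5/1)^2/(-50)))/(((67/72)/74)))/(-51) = -63936/472685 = -0.14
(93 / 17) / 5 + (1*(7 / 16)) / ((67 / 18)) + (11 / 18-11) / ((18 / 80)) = -165922957 / 3690360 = -44.96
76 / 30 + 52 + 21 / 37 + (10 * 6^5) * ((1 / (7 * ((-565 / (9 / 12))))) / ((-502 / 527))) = 7777354841 / 110190255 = 70.58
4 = 4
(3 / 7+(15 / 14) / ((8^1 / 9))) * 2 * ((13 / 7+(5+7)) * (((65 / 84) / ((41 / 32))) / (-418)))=-384605 / 5878334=-0.07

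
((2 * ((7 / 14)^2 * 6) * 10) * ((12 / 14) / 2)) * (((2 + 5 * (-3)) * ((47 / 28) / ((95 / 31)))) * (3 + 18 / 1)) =-511407 / 266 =-1922.58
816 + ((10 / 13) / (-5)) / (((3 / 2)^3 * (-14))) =2004920 / 2457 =816.00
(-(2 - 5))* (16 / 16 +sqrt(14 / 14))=6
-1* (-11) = 11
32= 32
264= 264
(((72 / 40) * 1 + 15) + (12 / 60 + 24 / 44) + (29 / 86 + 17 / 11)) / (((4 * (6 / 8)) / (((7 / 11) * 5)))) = 643265 / 31218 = 20.61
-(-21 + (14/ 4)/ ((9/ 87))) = -77/ 6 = -12.83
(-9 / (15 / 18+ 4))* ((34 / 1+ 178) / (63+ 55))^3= -64314864 / 5955991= -10.80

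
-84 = -84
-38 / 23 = -1.65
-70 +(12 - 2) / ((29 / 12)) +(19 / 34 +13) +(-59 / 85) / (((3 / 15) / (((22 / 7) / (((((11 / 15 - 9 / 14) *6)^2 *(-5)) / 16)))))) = 66.14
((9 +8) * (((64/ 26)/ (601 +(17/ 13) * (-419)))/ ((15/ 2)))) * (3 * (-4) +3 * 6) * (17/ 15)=18496/ 25875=0.71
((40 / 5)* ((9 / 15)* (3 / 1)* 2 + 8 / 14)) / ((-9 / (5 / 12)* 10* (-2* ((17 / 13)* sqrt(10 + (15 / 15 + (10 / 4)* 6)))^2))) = 949 / 546210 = 0.00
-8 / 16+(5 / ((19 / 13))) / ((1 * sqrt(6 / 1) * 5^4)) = -1 / 2+13 * sqrt(6) / 14250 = -0.50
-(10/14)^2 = -25/49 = -0.51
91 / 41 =2.22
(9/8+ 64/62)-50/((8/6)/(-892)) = 8296135/248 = 33452.16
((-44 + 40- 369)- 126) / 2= -499 / 2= -249.50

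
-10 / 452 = -5 / 226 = -0.02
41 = 41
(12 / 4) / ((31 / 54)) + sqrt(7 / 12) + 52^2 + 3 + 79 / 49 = sqrt(21) / 6 + 4122320 / 1519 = 2714.60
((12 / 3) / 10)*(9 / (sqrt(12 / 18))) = 9*sqrt(6) / 5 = 4.41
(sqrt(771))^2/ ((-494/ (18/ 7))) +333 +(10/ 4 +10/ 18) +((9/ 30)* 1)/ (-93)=800863192/ 2411955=332.04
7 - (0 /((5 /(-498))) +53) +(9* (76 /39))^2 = 44210 /169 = 261.60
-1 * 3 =-3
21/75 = 7/25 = 0.28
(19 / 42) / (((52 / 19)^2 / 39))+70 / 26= 14699 / 2912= 5.05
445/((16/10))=2225/8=278.12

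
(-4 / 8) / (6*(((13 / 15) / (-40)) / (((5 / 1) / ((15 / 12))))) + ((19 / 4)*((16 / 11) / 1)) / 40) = -2200 / 617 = -3.57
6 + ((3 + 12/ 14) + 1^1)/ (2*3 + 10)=353/ 56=6.30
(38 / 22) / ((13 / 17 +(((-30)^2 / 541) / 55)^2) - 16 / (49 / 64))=-50954884057 / 593907929971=-0.09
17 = 17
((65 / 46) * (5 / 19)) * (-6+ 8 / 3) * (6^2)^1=-19500 / 437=-44.62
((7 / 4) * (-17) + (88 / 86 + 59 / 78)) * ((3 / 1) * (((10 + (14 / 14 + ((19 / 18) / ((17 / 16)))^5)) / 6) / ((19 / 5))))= -49542347080278125 / 1124812680482088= -44.04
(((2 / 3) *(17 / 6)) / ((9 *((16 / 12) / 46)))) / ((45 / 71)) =11.42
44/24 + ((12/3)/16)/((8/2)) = 91/48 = 1.90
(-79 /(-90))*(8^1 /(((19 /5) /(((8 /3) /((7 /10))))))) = 25280 /3591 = 7.04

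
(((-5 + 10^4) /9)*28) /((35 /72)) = 63968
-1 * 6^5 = -7776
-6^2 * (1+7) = -288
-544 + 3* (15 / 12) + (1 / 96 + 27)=-49271 / 96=-513.24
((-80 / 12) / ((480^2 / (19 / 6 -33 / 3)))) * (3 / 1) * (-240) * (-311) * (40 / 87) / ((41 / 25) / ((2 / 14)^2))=0.29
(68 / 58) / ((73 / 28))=952 / 2117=0.45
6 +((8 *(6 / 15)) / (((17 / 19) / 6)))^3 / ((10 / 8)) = 24292040646 / 3070625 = 7911.11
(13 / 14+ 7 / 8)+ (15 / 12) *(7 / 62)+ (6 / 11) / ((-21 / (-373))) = 27768 / 2387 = 11.63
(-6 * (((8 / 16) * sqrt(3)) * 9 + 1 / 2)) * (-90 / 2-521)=1698 + 15282 * sqrt(3)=28167.20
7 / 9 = 0.78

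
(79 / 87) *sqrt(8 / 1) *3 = 158 *sqrt(2) / 29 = 7.71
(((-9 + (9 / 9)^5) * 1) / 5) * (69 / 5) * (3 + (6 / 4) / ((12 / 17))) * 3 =-8487 / 25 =-339.48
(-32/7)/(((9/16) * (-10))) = 256/315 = 0.81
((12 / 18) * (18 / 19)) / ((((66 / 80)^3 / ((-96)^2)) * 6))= 131072000 / 75867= 1727.65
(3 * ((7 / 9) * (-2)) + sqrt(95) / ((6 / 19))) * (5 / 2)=-35 / 3 + 95 * sqrt(95) / 12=65.50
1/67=0.01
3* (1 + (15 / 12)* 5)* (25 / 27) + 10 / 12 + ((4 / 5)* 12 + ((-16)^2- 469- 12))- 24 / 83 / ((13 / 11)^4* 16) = -82966546381 / 426701340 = -194.44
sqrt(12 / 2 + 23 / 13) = sqrt(1313) / 13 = 2.79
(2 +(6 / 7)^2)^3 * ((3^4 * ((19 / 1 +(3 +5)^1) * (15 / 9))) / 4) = 2192562270 / 117649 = 18636.47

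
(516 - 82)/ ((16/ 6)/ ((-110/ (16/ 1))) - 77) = -71610/ 12769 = -5.61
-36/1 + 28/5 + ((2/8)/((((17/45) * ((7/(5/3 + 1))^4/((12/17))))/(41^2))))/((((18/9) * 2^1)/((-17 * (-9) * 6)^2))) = 41828294248/12005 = 3484239.42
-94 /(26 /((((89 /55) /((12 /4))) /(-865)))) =0.00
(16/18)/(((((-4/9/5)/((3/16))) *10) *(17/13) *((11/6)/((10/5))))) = -117/748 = -0.16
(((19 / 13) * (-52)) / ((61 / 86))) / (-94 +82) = 1634 / 183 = 8.93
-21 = -21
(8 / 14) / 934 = 2 / 3269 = 0.00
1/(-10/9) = -9/10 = -0.90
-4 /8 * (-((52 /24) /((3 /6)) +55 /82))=1231 /492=2.50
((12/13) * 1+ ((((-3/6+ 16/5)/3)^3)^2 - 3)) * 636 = -3194511453/3250000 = -982.93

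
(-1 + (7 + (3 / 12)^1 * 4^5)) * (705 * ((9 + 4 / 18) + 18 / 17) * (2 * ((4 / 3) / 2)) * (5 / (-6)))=-968496100 / 459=-2110013.29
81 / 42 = 27 / 14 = 1.93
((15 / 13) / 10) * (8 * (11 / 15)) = 44 / 65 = 0.68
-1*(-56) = 56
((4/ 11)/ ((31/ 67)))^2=71824/ 116281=0.62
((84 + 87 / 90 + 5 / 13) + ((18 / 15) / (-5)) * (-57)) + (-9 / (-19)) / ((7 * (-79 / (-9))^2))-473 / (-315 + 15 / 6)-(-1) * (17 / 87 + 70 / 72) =716156270598361 / 7040924572500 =101.71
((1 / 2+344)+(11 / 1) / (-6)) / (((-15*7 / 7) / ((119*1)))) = -122332 / 45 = -2718.49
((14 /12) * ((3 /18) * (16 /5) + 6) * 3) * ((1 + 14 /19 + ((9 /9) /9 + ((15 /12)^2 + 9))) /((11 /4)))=2329313 /22572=103.19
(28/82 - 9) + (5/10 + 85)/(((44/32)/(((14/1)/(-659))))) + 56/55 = -13316991/1486045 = -8.96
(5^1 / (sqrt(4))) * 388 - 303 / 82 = 79237 / 82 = 966.30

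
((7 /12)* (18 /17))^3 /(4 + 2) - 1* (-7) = 553343 /78608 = 7.04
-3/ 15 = -1/ 5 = -0.20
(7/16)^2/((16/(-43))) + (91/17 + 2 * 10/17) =418837/69632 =6.02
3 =3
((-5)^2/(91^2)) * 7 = 25/1183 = 0.02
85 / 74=1.15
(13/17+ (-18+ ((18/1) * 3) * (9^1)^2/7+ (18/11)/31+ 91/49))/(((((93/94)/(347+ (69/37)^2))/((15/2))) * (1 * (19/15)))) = 1278499.60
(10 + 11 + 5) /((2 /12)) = 156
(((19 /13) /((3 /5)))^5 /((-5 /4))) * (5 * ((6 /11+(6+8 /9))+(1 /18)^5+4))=-141462437548515625 /36064083688776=-3922.53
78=78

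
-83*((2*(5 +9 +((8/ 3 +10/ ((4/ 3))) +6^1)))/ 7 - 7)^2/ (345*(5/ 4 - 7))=383792/ 3499335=0.11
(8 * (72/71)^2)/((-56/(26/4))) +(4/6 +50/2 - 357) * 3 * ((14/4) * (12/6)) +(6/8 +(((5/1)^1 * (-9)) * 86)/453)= -148484723677/21313348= -6966.75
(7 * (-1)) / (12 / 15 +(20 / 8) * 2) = -35 / 29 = -1.21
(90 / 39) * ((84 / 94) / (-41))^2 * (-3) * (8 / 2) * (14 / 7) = -1270080 / 48273277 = -0.03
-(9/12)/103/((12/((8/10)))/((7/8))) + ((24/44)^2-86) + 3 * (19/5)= -29633187/398816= -74.30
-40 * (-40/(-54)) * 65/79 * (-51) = 884000/711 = 1243.32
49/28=7/4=1.75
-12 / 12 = -1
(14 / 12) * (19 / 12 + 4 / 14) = 157 / 72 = 2.18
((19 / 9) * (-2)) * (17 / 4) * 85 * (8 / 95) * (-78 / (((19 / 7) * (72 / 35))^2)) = 225513925 / 701784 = 321.34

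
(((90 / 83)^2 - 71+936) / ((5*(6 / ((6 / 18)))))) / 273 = 1193417 / 33852546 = 0.04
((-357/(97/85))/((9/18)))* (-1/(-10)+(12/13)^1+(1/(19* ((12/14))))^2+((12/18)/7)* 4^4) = -43419618077/2731326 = -15896.90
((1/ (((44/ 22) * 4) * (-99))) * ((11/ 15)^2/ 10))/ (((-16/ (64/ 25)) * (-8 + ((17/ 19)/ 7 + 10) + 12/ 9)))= 0.00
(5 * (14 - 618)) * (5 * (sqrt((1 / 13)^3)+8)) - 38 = -120838 - 15100 * sqrt(13) / 169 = -121160.15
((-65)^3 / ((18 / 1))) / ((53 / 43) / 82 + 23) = -484163875 / 730359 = -662.91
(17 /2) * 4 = 34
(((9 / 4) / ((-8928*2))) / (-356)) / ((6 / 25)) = 25 / 16951296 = 0.00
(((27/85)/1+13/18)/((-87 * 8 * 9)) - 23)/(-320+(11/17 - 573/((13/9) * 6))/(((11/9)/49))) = 31521740393/4035692027160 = 0.01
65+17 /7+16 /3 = 1528 /21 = 72.76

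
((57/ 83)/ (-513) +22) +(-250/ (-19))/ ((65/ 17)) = 25.44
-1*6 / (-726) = 1 / 121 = 0.01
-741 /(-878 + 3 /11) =8151 /9655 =0.84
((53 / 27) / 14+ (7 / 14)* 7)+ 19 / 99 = 7967 / 2079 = 3.83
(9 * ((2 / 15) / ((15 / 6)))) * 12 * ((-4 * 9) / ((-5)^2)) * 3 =-15552 / 625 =-24.88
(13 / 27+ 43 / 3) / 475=16 / 513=0.03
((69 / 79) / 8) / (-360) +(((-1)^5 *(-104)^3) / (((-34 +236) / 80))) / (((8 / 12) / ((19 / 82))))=48626520787957 / 314053440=154835.18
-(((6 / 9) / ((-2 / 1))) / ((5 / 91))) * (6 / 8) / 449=91 / 8980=0.01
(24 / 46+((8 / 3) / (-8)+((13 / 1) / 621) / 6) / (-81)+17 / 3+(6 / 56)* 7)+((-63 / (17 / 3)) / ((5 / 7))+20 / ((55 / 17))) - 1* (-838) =471570798689 / 564377220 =835.56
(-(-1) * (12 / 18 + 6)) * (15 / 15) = 20 / 3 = 6.67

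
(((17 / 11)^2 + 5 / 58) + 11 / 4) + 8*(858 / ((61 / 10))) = 967904353 / 856196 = 1130.47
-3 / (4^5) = -3 / 1024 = -0.00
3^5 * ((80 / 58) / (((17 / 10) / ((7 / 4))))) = 170100 / 493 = 345.03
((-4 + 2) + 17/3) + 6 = 29/3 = 9.67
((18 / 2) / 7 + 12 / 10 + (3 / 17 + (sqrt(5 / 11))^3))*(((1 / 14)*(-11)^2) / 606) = 5*sqrt(55) / 8484 + 15972 / 420665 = 0.04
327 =327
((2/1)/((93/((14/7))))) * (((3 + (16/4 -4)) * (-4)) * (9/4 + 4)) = -100/31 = -3.23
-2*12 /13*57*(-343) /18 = 26068 /13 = 2005.23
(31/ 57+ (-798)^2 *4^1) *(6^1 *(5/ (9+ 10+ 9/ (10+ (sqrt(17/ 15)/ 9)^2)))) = 8832715351405/ 2300026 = 3840267.61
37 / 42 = 0.88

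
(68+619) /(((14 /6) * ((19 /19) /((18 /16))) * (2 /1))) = 18549 /112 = 165.62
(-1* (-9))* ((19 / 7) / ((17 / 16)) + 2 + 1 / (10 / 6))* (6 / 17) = 165618 / 10115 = 16.37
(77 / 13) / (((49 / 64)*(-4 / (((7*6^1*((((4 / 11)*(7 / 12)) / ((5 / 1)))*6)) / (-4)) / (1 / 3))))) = 1008 / 65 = 15.51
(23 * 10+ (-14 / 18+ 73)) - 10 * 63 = -2950 / 9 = -327.78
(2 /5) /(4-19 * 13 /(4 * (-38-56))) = 752 /8755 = 0.09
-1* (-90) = 90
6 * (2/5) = 12/5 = 2.40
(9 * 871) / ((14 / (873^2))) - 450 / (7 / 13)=853473933 / 2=426736966.50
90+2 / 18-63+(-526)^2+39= 2490679 / 9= 276742.11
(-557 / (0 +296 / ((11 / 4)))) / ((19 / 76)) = -6127 / 296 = -20.70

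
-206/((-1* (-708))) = -103/354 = -0.29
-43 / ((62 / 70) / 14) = -21070 / 31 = -679.68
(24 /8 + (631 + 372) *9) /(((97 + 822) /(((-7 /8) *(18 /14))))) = -40635 /3676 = -11.05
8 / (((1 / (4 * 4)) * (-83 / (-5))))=640 / 83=7.71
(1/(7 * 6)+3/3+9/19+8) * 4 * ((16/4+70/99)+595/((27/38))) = 344648824/10773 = 31991.91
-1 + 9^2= 80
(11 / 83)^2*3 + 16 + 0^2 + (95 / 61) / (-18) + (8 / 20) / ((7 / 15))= 890775229 / 52948854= 16.82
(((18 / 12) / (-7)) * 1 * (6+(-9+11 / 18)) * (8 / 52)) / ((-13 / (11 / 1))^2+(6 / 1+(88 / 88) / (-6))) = 5203 / 477659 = 0.01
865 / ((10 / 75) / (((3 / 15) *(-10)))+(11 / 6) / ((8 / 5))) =207600 / 259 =801.54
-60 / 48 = -5 / 4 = -1.25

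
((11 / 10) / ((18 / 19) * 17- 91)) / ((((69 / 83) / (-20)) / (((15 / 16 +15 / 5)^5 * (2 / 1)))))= 5738598903807 / 8579710976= 668.86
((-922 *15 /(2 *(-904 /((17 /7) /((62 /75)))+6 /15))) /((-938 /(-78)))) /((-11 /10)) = -1719241875 /1010715167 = -1.70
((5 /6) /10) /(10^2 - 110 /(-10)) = 1 /1332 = 0.00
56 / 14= 4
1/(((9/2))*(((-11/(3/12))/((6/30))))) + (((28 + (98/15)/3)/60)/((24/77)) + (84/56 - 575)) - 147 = -256211447/356400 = -718.89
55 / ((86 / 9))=495 / 86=5.76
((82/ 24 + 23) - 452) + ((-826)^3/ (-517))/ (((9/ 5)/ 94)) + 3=22542231697/ 396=56924827.52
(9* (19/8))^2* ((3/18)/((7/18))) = 87723/448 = 195.81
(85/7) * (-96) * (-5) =40800/7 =5828.57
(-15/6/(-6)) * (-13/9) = -65/108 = -0.60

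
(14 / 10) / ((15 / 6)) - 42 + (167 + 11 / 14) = 44221 / 350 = 126.35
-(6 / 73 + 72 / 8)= -663 / 73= -9.08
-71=-71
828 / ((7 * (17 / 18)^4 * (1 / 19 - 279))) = -412870608 / 774657275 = -0.53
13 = 13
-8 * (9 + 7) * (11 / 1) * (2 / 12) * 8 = -5632 / 3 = -1877.33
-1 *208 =-208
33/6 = 11/2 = 5.50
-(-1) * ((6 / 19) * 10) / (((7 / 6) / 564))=203040 / 133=1526.62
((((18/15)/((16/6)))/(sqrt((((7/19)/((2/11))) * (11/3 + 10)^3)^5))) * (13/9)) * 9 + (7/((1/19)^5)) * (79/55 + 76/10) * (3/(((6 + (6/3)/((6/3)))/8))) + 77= 92372319 * sqrt(359898)/18226909348131487465 + 29534913107/55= 536998420.13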